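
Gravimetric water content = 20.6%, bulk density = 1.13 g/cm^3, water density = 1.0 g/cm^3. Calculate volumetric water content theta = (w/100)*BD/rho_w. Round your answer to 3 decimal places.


Step 1: theta = (w / 100) * BD / rho_w
Step 2: theta = (20.6 / 100) * 1.13 / 1.0
Step 3: theta = 0.206 * 1.13
Step 4: theta = 0.233

0.233


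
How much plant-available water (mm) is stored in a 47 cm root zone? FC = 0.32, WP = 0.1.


Step 1: Available water = (FC - WP) * depth * 10
Step 2: AW = (0.32 - 0.1) * 47 * 10
Step 3: AW = 0.22 * 47 * 10
Step 4: AW = 103.4 mm

103.4


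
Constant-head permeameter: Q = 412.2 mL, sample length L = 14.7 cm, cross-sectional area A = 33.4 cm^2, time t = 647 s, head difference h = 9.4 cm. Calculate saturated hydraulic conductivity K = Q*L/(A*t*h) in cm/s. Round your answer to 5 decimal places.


Step 1: K = Q * L / (A * t * h)
Step 2: Numerator = 412.2 * 14.7 = 6059.34
Step 3: Denominator = 33.4 * 647 * 9.4 = 203132.12
Step 4: K = 6059.34 / 203132.12 = 0.02983 cm/s

0.02983


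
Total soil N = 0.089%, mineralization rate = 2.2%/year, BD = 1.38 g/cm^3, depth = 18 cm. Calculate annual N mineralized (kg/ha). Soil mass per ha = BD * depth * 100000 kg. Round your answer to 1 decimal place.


Step 1: Soil mass per ha = BD * depth * 100000 = 1.38 * 18 * 100000 = 2484000 kg
Step 2: Total N pool = soil mass * N%/100 = 2484000 * 0.089/100 = 2210.76 kg/ha
Step 3: N mineralized = N pool * rate%/100 = 2210.76 * 2.2/100 = 48.6 kg/ha/yr

48.6


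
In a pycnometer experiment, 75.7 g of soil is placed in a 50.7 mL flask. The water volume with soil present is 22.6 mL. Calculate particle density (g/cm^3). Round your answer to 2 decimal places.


Step 1: Volume of solids = flask volume - water volume with soil
Step 2: V_solids = 50.7 - 22.6 = 28.1 mL
Step 3: Particle density = mass / V_solids = 75.7 / 28.1 = 2.69 g/cm^3

2.69


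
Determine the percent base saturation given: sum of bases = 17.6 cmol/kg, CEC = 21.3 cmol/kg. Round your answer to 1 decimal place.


Step 1: BS = 100 * (sum of bases) / CEC
Step 2: BS = 100 * 17.6 / 21.3
Step 3: BS = 82.6%

82.6


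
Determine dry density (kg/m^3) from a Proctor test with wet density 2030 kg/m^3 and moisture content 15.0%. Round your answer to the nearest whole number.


Step 1: Dry density = wet density / (1 + w/100)
Step 2: Dry density = 2030 / (1 + 15.0/100)
Step 3: Dry density = 2030 / 1.15
Step 4: Dry density = 1765 kg/m^3

1765


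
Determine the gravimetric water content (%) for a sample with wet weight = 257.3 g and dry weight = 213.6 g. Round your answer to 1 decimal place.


Step 1: Water mass = wet - dry = 257.3 - 213.6 = 43.7 g
Step 2: w = 100 * water mass / dry mass
Step 3: w = 100 * 43.7 / 213.6 = 20.5%

20.5


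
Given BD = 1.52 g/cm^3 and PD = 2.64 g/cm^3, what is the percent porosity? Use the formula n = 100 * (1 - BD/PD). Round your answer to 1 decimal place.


Step 1: Formula: n = 100 * (1 - BD / PD)
Step 2: n = 100 * (1 - 1.52 / 2.64)
Step 3: n = 100 * (1 - 0.57576)
Step 4: n = 42.4%

42.4


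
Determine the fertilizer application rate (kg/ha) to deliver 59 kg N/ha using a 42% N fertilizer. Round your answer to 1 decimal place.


Step 1: Fertilizer rate = target N / (N content / 100)
Step 2: Rate = 59 / (42 / 100)
Step 3: Rate = 59 / 0.42
Step 4: Rate = 140.5 kg/ha

140.5


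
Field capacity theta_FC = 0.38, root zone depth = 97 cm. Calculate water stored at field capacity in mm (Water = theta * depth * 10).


Step 1: Water (mm) = theta_FC * depth (cm) * 10
Step 2: Water = 0.38 * 97 * 10
Step 3: Water = 368.6 mm

368.6


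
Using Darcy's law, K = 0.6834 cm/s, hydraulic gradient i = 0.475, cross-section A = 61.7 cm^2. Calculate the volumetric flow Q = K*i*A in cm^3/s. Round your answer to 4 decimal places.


Step 1: Apply Darcy's law: Q = K * i * A
Step 2: Q = 0.6834 * 0.475 * 61.7
Step 3: Q = 20.0287 cm^3/s

20.0287


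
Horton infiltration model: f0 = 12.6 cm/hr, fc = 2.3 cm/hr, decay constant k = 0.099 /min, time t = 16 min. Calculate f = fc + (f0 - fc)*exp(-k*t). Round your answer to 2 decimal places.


Step 1: f = fc + (f0 - fc) * exp(-k * t)
Step 2: exp(-0.099 * 16) = 0.205153
Step 3: f = 2.3 + (12.6 - 2.3) * 0.205153
Step 4: f = 2.3 + 10.3 * 0.205153
Step 5: f = 4.41 cm/hr

4.41


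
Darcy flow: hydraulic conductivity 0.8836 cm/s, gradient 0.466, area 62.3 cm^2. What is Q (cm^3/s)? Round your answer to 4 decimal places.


Step 1: Apply Darcy's law: Q = K * i * A
Step 2: Q = 0.8836 * 0.466 * 62.3
Step 3: Q = 25.6525 cm^3/s

25.6525


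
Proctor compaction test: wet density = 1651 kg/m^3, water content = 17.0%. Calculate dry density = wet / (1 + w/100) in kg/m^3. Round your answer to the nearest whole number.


Step 1: Dry density = wet density / (1 + w/100)
Step 2: Dry density = 1651 / (1 + 17.0/100)
Step 3: Dry density = 1651 / 1.17
Step 4: Dry density = 1411 kg/m^3

1411


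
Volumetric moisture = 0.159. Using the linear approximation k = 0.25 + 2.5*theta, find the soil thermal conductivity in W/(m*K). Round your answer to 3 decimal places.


Step 1: k = 0.25 + 2.5 * theta
Step 2: k = 0.25 + 2.5 * 0.159
Step 3: k = 0.25 + 0.398
Step 4: k = 0.648 W/(m*K)

0.648


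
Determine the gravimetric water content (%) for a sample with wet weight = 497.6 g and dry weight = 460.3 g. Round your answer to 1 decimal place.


Step 1: Water mass = wet - dry = 497.6 - 460.3 = 37.3 g
Step 2: w = 100 * water mass / dry mass
Step 3: w = 100 * 37.3 / 460.3 = 8.1%

8.1


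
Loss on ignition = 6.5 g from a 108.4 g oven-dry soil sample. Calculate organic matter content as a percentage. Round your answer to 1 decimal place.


Step 1: OM% = 100 * LOI / sample mass
Step 2: OM = 100 * 6.5 / 108.4
Step 3: OM = 6.0%

6.0


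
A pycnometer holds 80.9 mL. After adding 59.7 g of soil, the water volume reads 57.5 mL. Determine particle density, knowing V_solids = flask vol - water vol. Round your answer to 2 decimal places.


Step 1: Volume of solids = flask volume - water volume with soil
Step 2: V_solids = 80.9 - 57.5 = 23.4 mL
Step 3: Particle density = mass / V_solids = 59.7 / 23.4 = 2.55 g/cm^3

2.55


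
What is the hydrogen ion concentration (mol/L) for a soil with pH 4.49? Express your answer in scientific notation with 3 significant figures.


Step 1: [H+] = 10^(-pH)
Step 2: [H+] = 10^(-4.49)
Step 3: [H+] = 3.24e-05 mol/L

3.24e-05


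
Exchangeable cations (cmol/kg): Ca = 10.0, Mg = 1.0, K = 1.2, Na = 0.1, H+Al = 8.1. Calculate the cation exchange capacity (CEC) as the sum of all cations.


Step 1: CEC = Ca + Mg + K + Na + (H+Al)
Step 2: CEC = 10.0 + 1.0 + 1.2 + 0.1 + 8.1
Step 3: CEC = 20.4 cmol/kg

20.4


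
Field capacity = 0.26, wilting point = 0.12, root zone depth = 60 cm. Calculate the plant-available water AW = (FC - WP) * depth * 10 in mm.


Step 1: Available water = (FC - WP) * depth * 10
Step 2: AW = (0.26 - 0.12) * 60 * 10
Step 3: AW = 0.14 * 60 * 10
Step 4: AW = 84.0 mm

84.0


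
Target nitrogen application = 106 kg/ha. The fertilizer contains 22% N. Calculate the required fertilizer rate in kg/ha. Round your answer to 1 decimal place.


Step 1: Fertilizer rate = target N / (N content / 100)
Step 2: Rate = 106 / (22 / 100)
Step 3: Rate = 106 / 0.22
Step 4: Rate = 481.8 kg/ha

481.8


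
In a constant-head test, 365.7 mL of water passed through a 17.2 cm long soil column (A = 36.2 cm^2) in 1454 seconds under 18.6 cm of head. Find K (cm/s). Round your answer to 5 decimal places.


Step 1: K = Q * L / (A * t * h)
Step 2: Numerator = 365.7 * 17.2 = 6290.04
Step 3: Denominator = 36.2 * 1454 * 18.6 = 979007.28
Step 4: K = 6290.04 / 979007.28 = 0.00642 cm/s

0.00642


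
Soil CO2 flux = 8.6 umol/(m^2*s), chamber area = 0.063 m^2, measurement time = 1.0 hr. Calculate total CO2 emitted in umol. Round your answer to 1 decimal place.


Step 1: Convert time to seconds: 1.0 hr * 3600 = 3600.0 s
Step 2: Total = flux * area * time_s
Step 3: Total = 8.6 * 0.063 * 3600.0
Step 4: Total = 1950.5 umol

1950.5


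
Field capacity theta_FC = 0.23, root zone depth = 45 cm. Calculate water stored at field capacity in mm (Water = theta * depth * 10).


Step 1: Water (mm) = theta_FC * depth (cm) * 10
Step 2: Water = 0.23 * 45 * 10
Step 3: Water = 103.5 mm

103.5


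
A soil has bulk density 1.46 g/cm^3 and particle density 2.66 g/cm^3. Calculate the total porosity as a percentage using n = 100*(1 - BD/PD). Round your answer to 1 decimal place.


Step 1: Formula: n = 100 * (1 - BD / PD)
Step 2: n = 100 * (1 - 1.46 / 2.66)
Step 3: n = 100 * (1 - 0.54887)
Step 4: n = 45.1%

45.1


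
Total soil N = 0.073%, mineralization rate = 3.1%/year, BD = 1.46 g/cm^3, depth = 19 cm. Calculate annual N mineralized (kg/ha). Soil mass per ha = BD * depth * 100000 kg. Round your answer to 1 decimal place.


Step 1: Soil mass per ha = BD * depth * 100000 = 1.46 * 19 * 100000 = 2774000 kg
Step 2: Total N pool = soil mass * N%/100 = 2774000 * 0.073/100 = 2025.02 kg/ha
Step 3: N mineralized = N pool * rate%/100 = 2025.02 * 3.1/100 = 62.8 kg/ha/yr

62.8


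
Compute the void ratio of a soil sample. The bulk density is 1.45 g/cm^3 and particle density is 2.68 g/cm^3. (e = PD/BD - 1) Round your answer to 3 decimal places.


Step 1: e = PD / BD - 1
Step 2: e = 2.68 / 1.45 - 1
Step 3: e = 1.84828 - 1
Step 4: e = 0.848

0.848


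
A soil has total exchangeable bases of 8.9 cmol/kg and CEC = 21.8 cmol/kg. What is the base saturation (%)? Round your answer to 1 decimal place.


Step 1: BS = 100 * (sum of bases) / CEC
Step 2: BS = 100 * 8.9 / 21.8
Step 3: BS = 40.8%

40.8


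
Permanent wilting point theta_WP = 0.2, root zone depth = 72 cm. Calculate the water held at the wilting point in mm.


Step 1: Water (mm) = theta_WP * depth * 10
Step 2: Water = 0.2 * 72 * 10
Step 3: Water = 144.0 mm

144.0


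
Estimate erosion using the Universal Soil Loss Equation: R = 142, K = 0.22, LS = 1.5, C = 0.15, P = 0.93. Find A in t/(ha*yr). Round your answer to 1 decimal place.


Step 1: A = R * K * LS * C * P
Step 2: R * K = 142 * 0.22 = 31.24
Step 3: (R*K) * LS = 31.24 * 1.5 = 46.86
Step 4: * C * P = 46.86 * 0.15 * 0.93 = 6.5
Step 5: A = 6.5 t/(ha*yr)

6.5


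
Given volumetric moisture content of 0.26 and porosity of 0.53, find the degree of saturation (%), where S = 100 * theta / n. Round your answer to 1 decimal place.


Step 1: S = 100 * theta_v / n
Step 2: S = 100 * 0.26 / 0.53
Step 3: S = 49.1%

49.1


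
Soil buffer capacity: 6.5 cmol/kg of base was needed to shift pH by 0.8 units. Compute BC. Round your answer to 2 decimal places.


Step 1: BC = change in base / change in pH
Step 2: BC = 6.5 / 0.8
Step 3: BC = 8.13 cmol/(kg*pH unit)

8.13


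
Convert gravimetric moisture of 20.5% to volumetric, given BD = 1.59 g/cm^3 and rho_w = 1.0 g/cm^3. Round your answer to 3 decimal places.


Step 1: theta = (w / 100) * BD / rho_w
Step 2: theta = (20.5 / 100) * 1.59 / 1.0
Step 3: theta = 0.205 * 1.59
Step 4: theta = 0.326

0.326


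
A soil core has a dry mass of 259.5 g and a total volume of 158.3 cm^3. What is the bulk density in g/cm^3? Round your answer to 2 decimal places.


Step 1: Identify the formula: BD = dry mass / volume
Step 2: Substitute values: BD = 259.5 / 158.3
Step 3: BD = 1.64 g/cm^3

1.64


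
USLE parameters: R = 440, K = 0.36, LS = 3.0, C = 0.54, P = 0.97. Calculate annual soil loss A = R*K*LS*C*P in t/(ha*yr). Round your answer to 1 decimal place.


Step 1: A = R * K * LS * C * P
Step 2: R * K = 440 * 0.36 = 158.4
Step 3: (R*K) * LS = 158.4 * 3.0 = 475.2
Step 4: * C * P = 475.2 * 0.54 * 0.97 = 248.9
Step 5: A = 248.9 t/(ha*yr)

248.9


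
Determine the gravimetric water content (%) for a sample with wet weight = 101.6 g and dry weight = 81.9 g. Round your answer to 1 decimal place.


Step 1: Water mass = wet - dry = 101.6 - 81.9 = 19.7 g
Step 2: w = 100 * water mass / dry mass
Step 3: w = 100 * 19.7 / 81.9 = 24.1%

24.1


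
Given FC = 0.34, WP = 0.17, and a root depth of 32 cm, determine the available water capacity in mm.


Step 1: Available water = (FC - WP) * depth * 10
Step 2: AW = (0.34 - 0.17) * 32 * 10
Step 3: AW = 0.17 * 32 * 10
Step 4: AW = 54.4 mm

54.4


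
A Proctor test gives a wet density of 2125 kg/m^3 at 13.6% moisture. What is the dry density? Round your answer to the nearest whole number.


Step 1: Dry density = wet density / (1 + w/100)
Step 2: Dry density = 2125 / (1 + 13.6/100)
Step 3: Dry density = 2125 / 1.136
Step 4: Dry density = 1871 kg/m^3

1871


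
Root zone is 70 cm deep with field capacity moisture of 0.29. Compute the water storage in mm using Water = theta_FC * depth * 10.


Step 1: Water (mm) = theta_FC * depth (cm) * 10
Step 2: Water = 0.29 * 70 * 10
Step 3: Water = 203.0 mm

203.0


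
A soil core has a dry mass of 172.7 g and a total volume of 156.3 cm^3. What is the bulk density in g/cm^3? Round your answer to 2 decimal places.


Step 1: Identify the formula: BD = dry mass / volume
Step 2: Substitute values: BD = 172.7 / 156.3
Step 3: BD = 1.1 g/cm^3

1.1


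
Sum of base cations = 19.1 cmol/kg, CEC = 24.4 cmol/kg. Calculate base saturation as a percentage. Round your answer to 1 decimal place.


Step 1: BS = 100 * (sum of bases) / CEC
Step 2: BS = 100 * 19.1 / 24.4
Step 3: BS = 78.3%

78.3


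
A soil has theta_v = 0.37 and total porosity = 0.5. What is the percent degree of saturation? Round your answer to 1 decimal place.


Step 1: S = 100 * theta_v / n
Step 2: S = 100 * 0.37 / 0.5
Step 3: S = 74.0%

74.0


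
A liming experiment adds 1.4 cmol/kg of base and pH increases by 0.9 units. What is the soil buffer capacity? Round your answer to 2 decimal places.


Step 1: BC = change in base / change in pH
Step 2: BC = 1.4 / 0.9
Step 3: BC = 1.56 cmol/(kg*pH unit)

1.56


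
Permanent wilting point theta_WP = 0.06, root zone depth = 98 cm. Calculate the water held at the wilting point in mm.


Step 1: Water (mm) = theta_WP * depth * 10
Step 2: Water = 0.06 * 98 * 10
Step 3: Water = 58.8 mm

58.8


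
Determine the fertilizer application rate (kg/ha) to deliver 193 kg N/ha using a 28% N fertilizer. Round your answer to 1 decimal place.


Step 1: Fertilizer rate = target N / (N content / 100)
Step 2: Rate = 193 / (28 / 100)
Step 3: Rate = 193 / 0.28
Step 4: Rate = 689.3 kg/ha

689.3


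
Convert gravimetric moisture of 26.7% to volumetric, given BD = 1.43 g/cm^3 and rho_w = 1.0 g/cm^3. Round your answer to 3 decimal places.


Step 1: theta = (w / 100) * BD / rho_w
Step 2: theta = (26.7 / 100) * 1.43 / 1.0
Step 3: theta = 0.267 * 1.43
Step 4: theta = 0.382

0.382


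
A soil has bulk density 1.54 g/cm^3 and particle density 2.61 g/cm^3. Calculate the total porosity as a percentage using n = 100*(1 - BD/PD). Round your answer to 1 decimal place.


Step 1: Formula: n = 100 * (1 - BD / PD)
Step 2: n = 100 * (1 - 1.54 / 2.61)
Step 3: n = 100 * (1 - 0.59004)
Step 4: n = 41.0%

41.0


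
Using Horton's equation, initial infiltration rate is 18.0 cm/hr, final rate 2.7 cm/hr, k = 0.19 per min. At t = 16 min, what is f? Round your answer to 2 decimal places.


Step 1: f = fc + (f0 - fc) * exp(-k * t)
Step 2: exp(-0.19 * 16) = 0.047835
Step 3: f = 2.7 + (18.0 - 2.7) * 0.047835
Step 4: f = 2.7 + 15.3 * 0.047835
Step 5: f = 3.43 cm/hr

3.43


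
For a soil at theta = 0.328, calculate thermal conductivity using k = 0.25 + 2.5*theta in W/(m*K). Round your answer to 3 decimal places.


Step 1: k = 0.25 + 2.5 * theta
Step 2: k = 0.25 + 2.5 * 0.328
Step 3: k = 0.25 + 0.82
Step 4: k = 1.07 W/(m*K)

1.07


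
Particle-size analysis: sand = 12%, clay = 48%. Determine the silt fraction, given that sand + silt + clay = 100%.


Step 1: sand + silt + clay = 100%
Step 2: silt = 100 - sand - clay
Step 3: silt = 100 - 12 - 48
Step 4: silt = 40%

40


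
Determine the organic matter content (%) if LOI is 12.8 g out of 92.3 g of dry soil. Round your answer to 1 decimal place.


Step 1: OM% = 100 * LOI / sample mass
Step 2: OM = 100 * 12.8 / 92.3
Step 3: OM = 13.9%

13.9


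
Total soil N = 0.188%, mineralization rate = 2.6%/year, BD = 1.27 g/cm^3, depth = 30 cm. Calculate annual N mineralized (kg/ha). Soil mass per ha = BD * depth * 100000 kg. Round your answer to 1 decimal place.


Step 1: Soil mass per ha = BD * depth * 100000 = 1.27 * 30 * 100000 = 3810000 kg
Step 2: Total N pool = soil mass * N%/100 = 3810000 * 0.188/100 = 7162.8 kg/ha
Step 3: N mineralized = N pool * rate%/100 = 7162.8 * 2.6/100 = 186.2 kg/ha/yr

186.2


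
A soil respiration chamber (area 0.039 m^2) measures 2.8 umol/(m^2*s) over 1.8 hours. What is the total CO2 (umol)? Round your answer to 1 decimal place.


Step 1: Convert time to seconds: 1.8 hr * 3600 = 6480.0 s
Step 2: Total = flux * area * time_s
Step 3: Total = 2.8 * 0.039 * 6480.0
Step 4: Total = 707.6 umol

707.6


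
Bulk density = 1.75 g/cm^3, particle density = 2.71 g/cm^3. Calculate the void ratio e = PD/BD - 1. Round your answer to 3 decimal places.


Step 1: e = PD / BD - 1
Step 2: e = 2.71 / 1.75 - 1
Step 3: e = 1.54857 - 1
Step 4: e = 0.549

0.549


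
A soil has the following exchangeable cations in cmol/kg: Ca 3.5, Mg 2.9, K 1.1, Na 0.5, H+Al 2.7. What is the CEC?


Step 1: CEC = Ca + Mg + K + Na + (H+Al)
Step 2: CEC = 3.5 + 2.9 + 1.1 + 0.5 + 2.7
Step 3: CEC = 10.7 cmol/kg

10.7


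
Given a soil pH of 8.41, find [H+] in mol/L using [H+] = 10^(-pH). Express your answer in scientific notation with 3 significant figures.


Step 1: [H+] = 10^(-pH)
Step 2: [H+] = 10^(-8.41)
Step 3: [H+] = 3.89e-09 mol/L

3.89e-09


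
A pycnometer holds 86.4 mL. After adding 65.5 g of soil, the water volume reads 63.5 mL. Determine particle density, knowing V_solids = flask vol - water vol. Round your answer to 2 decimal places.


Step 1: Volume of solids = flask volume - water volume with soil
Step 2: V_solids = 86.4 - 63.5 = 22.9 mL
Step 3: Particle density = mass / V_solids = 65.5 / 22.9 = 2.86 g/cm^3

2.86


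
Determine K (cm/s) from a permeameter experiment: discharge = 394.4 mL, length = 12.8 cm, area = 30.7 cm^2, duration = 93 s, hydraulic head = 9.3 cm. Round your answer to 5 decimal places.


Step 1: K = Q * L / (A * t * h)
Step 2: Numerator = 394.4 * 12.8 = 5048.32
Step 3: Denominator = 30.7 * 93 * 9.3 = 26552.43
Step 4: K = 5048.32 / 26552.43 = 0.19013 cm/s

0.19013


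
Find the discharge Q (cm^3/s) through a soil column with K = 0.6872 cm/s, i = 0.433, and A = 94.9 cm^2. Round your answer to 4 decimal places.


Step 1: Apply Darcy's law: Q = K * i * A
Step 2: Q = 0.6872 * 0.433 * 94.9
Step 3: Q = 28.2382 cm^3/s

28.2382


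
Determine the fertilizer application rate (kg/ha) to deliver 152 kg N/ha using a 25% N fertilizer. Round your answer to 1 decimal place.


Step 1: Fertilizer rate = target N / (N content / 100)
Step 2: Rate = 152 / (25 / 100)
Step 3: Rate = 152 / 0.25
Step 4: Rate = 608.0 kg/ha

608.0


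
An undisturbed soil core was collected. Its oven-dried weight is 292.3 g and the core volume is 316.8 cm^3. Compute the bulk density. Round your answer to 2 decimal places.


Step 1: Identify the formula: BD = dry mass / volume
Step 2: Substitute values: BD = 292.3 / 316.8
Step 3: BD = 0.92 g/cm^3

0.92


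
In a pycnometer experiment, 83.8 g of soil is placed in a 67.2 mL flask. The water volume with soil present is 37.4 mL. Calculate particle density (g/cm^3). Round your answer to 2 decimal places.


Step 1: Volume of solids = flask volume - water volume with soil
Step 2: V_solids = 67.2 - 37.4 = 29.8 mL
Step 3: Particle density = mass / V_solids = 83.8 / 29.8 = 2.81 g/cm^3

2.81


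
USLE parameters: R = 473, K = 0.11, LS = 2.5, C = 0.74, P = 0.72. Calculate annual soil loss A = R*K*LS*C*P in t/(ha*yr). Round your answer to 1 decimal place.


Step 1: A = R * K * LS * C * P
Step 2: R * K = 473 * 0.11 = 52.03
Step 3: (R*K) * LS = 52.03 * 2.5 = 130.075
Step 4: * C * P = 130.075 * 0.74 * 0.72 = 69.3
Step 5: A = 69.3 t/(ha*yr)

69.3


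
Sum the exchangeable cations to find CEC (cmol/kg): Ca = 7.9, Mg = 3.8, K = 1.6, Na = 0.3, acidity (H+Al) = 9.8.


Step 1: CEC = Ca + Mg + K + Na + (H+Al)
Step 2: CEC = 7.9 + 3.8 + 1.6 + 0.3 + 9.8
Step 3: CEC = 23.4 cmol/kg

23.4


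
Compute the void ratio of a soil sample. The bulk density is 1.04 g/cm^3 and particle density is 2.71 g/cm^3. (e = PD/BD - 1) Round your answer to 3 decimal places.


Step 1: e = PD / BD - 1
Step 2: e = 2.71 / 1.04 - 1
Step 3: e = 2.60577 - 1
Step 4: e = 1.606

1.606


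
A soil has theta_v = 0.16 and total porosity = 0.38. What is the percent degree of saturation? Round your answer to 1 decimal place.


Step 1: S = 100 * theta_v / n
Step 2: S = 100 * 0.16 / 0.38
Step 3: S = 42.1%

42.1


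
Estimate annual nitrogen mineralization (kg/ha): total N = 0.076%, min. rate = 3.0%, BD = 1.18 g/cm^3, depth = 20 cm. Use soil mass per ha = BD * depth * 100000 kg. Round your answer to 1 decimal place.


Step 1: Soil mass per ha = BD * depth * 100000 = 1.18 * 20 * 100000 = 2360000 kg
Step 2: Total N pool = soil mass * N%/100 = 2360000 * 0.076/100 = 1793.6 kg/ha
Step 3: N mineralized = N pool * rate%/100 = 1793.6 * 3.0/100 = 53.8 kg/ha/yr

53.8


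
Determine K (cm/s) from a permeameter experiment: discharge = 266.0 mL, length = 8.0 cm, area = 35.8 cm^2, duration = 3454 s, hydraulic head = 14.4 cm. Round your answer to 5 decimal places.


Step 1: K = Q * L / (A * t * h)
Step 2: Numerator = 266.0 * 8.0 = 2128.0
Step 3: Denominator = 35.8 * 3454 * 14.4 = 1780606.08
Step 4: K = 2128.0 / 1780606.08 = 0.0012 cm/s

0.0012


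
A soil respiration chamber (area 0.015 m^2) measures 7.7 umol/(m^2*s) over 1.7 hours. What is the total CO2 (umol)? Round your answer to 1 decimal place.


Step 1: Convert time to seconds: 1.7 hr * 3600 = 6120.0 s
Step 2: Total = flux * area * time_s
Step 3: Total = 7.7 * 0.015 * 6120.0
Step 4: Total = 706.9 umol

706.9


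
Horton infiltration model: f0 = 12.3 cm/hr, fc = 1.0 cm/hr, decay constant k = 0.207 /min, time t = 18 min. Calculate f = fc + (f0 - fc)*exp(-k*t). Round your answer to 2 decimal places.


Step 1: f = fc + (f0 - fc) * exp(-k * t)
Step 2: exp(-0.207 * 18) = 0.024089
Step 3: f = 1.0 + (12.3 - 1.0) * 0.024089
Step 4: f = 1.0 + 11.3 * 0.024089
Step 5: f = 1.27 cm/hr

1.27


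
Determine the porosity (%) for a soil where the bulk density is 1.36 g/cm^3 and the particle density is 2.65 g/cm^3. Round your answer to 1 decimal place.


Step 1: Formula: n = 100 * (1 - BD / PD)
Step 2: n = 100 * (1 - 1.36 / 2.65)
Step 3: n = 100 * (1 - 0.51321)
Step 4: n = 48.7%

48.7


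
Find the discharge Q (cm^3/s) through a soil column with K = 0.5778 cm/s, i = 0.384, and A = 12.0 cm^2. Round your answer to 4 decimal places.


Step 1: Apply Darcy's law: Q = K * i * A
Step 2: Q = 0.5778 * 0.384 * 12.0
Step 3: Q = 2.6625 cm^3/s

2.6625


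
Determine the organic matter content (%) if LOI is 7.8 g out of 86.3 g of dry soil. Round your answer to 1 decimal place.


Step 1: OM% = 100 * LOI / sample mass
Step 2: OM = 100 * 7.8 / 86.3
Step 3: OM = 9.0%

9.0


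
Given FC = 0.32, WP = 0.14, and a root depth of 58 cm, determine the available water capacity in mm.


Step 1: Available water = (FC - WP) * depth * 10
Step 2: AW = (0.32 - 0.14) * 58 * 10
Step 3: AW = 0.18 * 58 * 10
Step 4: AW = 104.4 mm

104.4


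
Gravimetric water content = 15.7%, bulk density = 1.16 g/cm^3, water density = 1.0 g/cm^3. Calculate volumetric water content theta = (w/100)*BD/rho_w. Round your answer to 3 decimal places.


Step 1: theta = (w / 100) * BD / rho_w
Step 2: theta = (15.7 / 100) * 1.16 / 1.0
Step 3: theta = 0.157 * 1.16
Step 4: theta = 0.182

0.182


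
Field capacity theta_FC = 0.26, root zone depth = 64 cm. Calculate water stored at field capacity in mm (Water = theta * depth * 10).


Step 1: Water (mm) = theta_FC * depth (cm) * 10
Step 2: Water = 0.26 * 64 * 10
Step 3: Water = 166.4 mm

166.4


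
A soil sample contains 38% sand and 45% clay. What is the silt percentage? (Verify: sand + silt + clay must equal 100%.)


Step 1: sand + silt + clay = 100%
Step 2: silt = 100 - sand - clay
Step 3: silt = 100 - 38 - 45
Step 4: silt = 17%

17


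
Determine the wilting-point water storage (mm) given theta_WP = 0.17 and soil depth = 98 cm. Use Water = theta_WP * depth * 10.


Step 1: Water (mm) = theta_WP * depth * 10
Step 2: Water = 0.17 * 98 * 10
Step 3: Water = 166.6 mm

166.6


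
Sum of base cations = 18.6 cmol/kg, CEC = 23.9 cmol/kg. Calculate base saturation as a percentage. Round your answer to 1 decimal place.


Step 1: BS = 100 * (sum of bases) / CEC
Step 2: BS = 100 * 18.6 / 23.9
Step 3: BS = 77.8%

77.8


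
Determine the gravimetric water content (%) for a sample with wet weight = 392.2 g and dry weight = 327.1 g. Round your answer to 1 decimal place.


Step 1: Water mass = wet - dry = 392.2 - 327.1 = 65.1 g
Step 2: w = 100 * water mass / dry mass
Step 3: w = 100 * 65.1 / 327.1 = 19.9%

19.9


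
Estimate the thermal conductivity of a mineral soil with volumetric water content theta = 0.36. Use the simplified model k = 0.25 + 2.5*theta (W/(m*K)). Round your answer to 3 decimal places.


Step 1: k = 0.25 + 2.5 * theta
Step 2: k = 0.25 + 2.5 * 0.36
Step 3: k = 0.25 + 0.9
Step 4: k = 1.15 W/(m*K)

1.15


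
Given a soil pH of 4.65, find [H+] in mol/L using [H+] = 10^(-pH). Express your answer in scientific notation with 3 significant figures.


Step 1: [H+] = 10^(-pH)
Step 2: [H+] = 10^(-4.65)
Step 3: [H+] = 2.24e-05 mol/L

2.24e-05


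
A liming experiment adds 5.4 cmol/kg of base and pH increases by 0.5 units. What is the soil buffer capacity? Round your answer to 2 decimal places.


Step 1: BC = change in base / change in pH
Step 2: BC = 5.4 / 0.5
Step 3: BC = 10.8 cmol/(kg*pH unit)

10.8


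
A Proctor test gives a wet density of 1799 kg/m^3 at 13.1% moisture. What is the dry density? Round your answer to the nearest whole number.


Step 1: Dry density = wet density / (1 + w/100)
Step 2: Dry density = 1799 / (1 + 13.1/100)
Step 3: Dry density = 1799 / 1.131
Step 4: Dry density = 1591 kg/m^3

1591


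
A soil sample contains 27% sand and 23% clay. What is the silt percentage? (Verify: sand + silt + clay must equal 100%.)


Step 1: sand + silt + clay = 100%
Step 2: silt = 100 - sand - clay
Step 3: silt = 100 - 27 - 23
Step 4: silt = 50%

50


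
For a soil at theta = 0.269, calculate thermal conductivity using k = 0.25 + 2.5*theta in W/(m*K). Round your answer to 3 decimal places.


Step 1: k = 0.25 + 2.5 * theta
Step 2: k = 0.25 + 2.5 * 0.269
Step 3: k = 0.25 + 0.673
Step 4: k = 0.923 W/(m*K)

0.923


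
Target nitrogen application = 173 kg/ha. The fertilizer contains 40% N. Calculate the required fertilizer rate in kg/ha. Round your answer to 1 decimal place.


Step 1: Fertilizer rate = target N / (N content / 100)
Step 2: Rate = 173 / (40 / 100)
Step 3: Rate = 173 / 0.4
Step 4: Rate = 432.5 kg/ha

432.5


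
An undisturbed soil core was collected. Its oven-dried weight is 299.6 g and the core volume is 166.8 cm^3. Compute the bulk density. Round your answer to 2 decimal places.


Step 1: Identify the formula: BD = dry mass / volume
Step 2: Substitute values: BD = 299.6 / 166.8
Step 3: BD = 1.8 g/cm^3

1.8


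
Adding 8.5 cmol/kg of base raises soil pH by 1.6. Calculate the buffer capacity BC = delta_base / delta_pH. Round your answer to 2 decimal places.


Step 1: BC = change in base / change in pH
Step 2: BC = 8.5 / 1.6
Step 3: BC = 5.31 cmol/(kg*pH unit)

5.31


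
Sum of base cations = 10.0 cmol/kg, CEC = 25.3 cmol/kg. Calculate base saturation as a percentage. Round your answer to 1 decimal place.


Step 1: BS = 100 * (sum of bases) / CEC
Step 2: BS = 100 * 10.0 / 25.3
Step 3: BS = 39.5%

39.5


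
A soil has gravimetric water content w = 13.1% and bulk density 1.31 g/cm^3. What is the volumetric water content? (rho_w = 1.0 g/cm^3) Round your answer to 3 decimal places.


Step 1: theta = (w / 100) * BD / rho_w
Step 2: theta = (13.1 / 100) * 1.31 / 1.0
Step 3: theta = 0.131 * 1.31
Step 4: theta = 0.172

0.172


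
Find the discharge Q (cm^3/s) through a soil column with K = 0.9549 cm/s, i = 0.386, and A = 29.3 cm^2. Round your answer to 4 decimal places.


Step 1: Apply Darcy's law: Q = K * i * A
Step 2: Q = 0.9549 * 0.386 * 29.3
Step 3: Q = 10.7997 cm^3/s

10.7997


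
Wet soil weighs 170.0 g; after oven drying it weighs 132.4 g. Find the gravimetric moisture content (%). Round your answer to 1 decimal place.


Step 1: Water mass = wet - dry = 170.0 - 132.4 = 37.6 g
Step 2: w = 100 * water mass / dry mass
Step 3: w = 100 * 37.6 / 132.4 = 28.4%

28.4


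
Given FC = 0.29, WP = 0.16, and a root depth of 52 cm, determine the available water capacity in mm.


Step 1: Available water = (FC - WP) * depth * 10
Step 2: AW = (0.29 - 0.16) * 52 * 10
Step 3: AW = 0.13 * 52 * 10
Step 4: AW = 67.6 mm

67.6


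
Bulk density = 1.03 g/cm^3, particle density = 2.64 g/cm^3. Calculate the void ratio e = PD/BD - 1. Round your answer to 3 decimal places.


Step 1: e = PD / BD - 1
Step 2: e = 2.64 / 1.03 - 1
Step 3: e = 2.56311 - 1
Step 4: e = 1.563

1.563


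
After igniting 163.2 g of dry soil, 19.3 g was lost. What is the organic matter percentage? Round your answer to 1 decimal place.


Step 1: OM% = 100 * LOI / sample mass
Step 2: OM = 100 * 19.3 / 163.2
Step 3: OM = 11.8%

11.8


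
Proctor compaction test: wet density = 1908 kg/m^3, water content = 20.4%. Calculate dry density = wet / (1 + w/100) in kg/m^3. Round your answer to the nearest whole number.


Step 1: Dry density = wet density / (1 + w/100)
Step 2: Dry density = 1908 / (1 + 20.4/100)
Step 3: Dry density = 1908 / 1.204
Step 4: Dry density = 1585 kg/m^3

1585


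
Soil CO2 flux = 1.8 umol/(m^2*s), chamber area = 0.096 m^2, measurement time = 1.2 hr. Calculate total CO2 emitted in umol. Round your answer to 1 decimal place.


Step 1: Convert time to seconds: 1.2 hr * 3600 = 4320.0 s
Step 2: Total = flux * area * time_s
Step 3: Total = 1.8 * 0.096 * 4320.0
Step 4: Total = 746.5 umol

746.5


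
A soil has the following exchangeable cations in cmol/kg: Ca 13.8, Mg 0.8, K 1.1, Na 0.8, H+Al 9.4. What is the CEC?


Step 1: CEC = Ca + Mg + K + Na + (H+Al)
Step 2: CEC = 13.8 + 0.8 + 1.1 + 0.8 + 9.4
Step 3: CEC = 25.9 cmol/kg

25.9


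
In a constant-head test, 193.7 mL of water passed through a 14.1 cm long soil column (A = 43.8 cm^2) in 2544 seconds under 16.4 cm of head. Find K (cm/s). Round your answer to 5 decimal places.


Step 1: K = Q * L / (A * t * h)
Step 2: Numerator = 193.7 * 14.1 = 2731.17
Step 3: Denominator = 43.8 * 2544 * 16.4 = 1827406.08
Step 4: K = 2731.17 / 1827406.08 = 0.00149 cm/s

0.00149


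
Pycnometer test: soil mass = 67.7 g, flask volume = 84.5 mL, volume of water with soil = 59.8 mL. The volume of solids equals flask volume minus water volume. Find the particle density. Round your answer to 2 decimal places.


Step 1: Volume of solids = flask volume - water volume with soil
Step 2: V_solids = 84.5 - 59.8 = 24.7 mL
Step 3: Particle density = mass / V_solids = 67.7 / 24.7 = 2.74 g/cm^3

2.74


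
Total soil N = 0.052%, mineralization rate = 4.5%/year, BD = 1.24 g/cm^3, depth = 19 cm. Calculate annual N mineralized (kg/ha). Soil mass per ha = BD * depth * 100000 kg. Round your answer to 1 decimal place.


Step 1: Soil mass per ha = BD * depth * 100000 = 1.24 * 19 * 100000 = 2356000 kg
Step 2: Total N pool = soil mass * N%/100 = 2356000 * 0.052/100 = 1225.12 kg/ha
Step 3: N mineralized = N pool * rate%/100 = 1225.12 * 4.5/100 = 55.1 kg/ha/yr

55.1


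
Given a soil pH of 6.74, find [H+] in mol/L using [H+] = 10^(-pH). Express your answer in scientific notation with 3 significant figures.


Step 1: [H+] = 10^(-pH)
Step 2: [H+] = 10^(-6.74)
Step 3: [H+] = 1.82e-07 mol/L

1.82e-07


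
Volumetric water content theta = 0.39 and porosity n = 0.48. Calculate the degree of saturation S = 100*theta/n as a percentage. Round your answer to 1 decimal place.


Step 1: S = 100 * theta_v / n
Step 2: S = 100 * 0.39 / 0.48
Step 3: S = 81.3%

81.3


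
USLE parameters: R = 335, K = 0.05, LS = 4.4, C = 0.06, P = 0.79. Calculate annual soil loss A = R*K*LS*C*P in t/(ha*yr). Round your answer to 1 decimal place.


Step 1: A = R * K * LS * C * P
Step 2: R * K = 335 * 0.05 = 16.75
Step 3: (R*K) * LS = 16.75 * 4.4 = 73.7
Step 4: * C * P = 73.7 * 0.06 * 0.79 = 3.5
Step 5: A = 3.5 t/(ha*yr)

3.5


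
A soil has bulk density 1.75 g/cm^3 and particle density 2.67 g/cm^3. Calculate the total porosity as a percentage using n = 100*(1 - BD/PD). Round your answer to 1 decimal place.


Step 1: Formula: n = 100 * (1 - BD / PD)
Step 2: n = 100 * (1 - 1.75 / 2.67)
Step 3: n = 100 * (1 - 0.65543)
Step 4: n = 34.5%

34.5


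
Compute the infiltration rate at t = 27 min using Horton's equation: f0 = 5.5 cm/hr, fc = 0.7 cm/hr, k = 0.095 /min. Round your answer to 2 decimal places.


Step 1: f = fc + (f0 - fc) * exp(-k * t)
Step 2: exp(-0.095 * 27) = 0.076919
Step 3: f = 0.7 + (5.5 - 0.7) * 0.076919
Step 4: f = 0.7 + 4.8 * 0.076919
Step 5: f = 1.07 cm/hr

1.07


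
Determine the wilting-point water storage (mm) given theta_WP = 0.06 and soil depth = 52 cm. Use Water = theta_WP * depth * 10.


Step 1: Water (mm) = theta_WP * depth * 10
Step 2: Water = 0.06 * 52 * 10
Step 3: Water = 31.2 mm

31.2


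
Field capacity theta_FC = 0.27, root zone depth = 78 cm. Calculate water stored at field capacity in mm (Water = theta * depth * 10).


Step 1: Water (mm) = theta_FC * depth (cm) * 10
Step 2: Water = 0.27 * 78 * 10
Step 3: Water = 210.6 mm

210.6


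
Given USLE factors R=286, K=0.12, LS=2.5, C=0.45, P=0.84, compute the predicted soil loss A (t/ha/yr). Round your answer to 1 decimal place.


Step 1: A = R * K * LS * C * P
Step 2: R * K = 286 * 0.12 = 34.32
Step 3: (R*K) * LS = 34.32 * 2.5 = 85.8
Step 4: * C * P = 85.8 * 0.45 * 0.84 = 32.4
Step 5: A = 32.4 t/(ha*yr)

32.4


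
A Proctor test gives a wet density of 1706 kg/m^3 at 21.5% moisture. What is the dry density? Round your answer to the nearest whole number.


Step 1: Dry density = wet density / (1 + w/100)
Step 2: Dry density = 1706 / (1 + 21.5/100)
Step 3: Dry density = 1706 / 1.215
Step 4: Dry density = 1404 kg/m^3

1404


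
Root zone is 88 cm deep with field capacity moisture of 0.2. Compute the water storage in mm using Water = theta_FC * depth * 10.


Step 1: Water (mm) = theta_FC * depth (cm) * 10
Step 2: Water = 0.2 * 88 * 10
Step 3: Water = 176.0 mm

176.0


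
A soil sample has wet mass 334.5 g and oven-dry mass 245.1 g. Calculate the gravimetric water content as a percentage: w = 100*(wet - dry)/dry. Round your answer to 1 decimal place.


Step 1: Water mass = wet - dry = 334.5 - 245.1 = 89.4 g
Step 2: w = 100 * water mass / dry mass
Step 3: w = 100 * 89.4 / 245.1 = 36.5%

36.5


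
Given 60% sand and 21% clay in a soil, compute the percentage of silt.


Step 1: sand + silt + clay = 100%
Step 2: silt = 100 - sand - clay
Step 3: silt = 100 - 60 - 21
Step 4: silt = 19%

19


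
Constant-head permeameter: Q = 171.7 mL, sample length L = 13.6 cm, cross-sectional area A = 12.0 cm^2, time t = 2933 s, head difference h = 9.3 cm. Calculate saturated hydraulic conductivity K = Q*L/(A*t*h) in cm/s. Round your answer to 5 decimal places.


Step 1: K = Q * L / (A * t * h)
Step 2: Numerator = 171.7 * 13.6 = 2335.12
Step 3: Denominator = 12.0 * 2933 * 9.3 = 327322.8
Step 4: K = 2335.12 / 327322.8 = 0.00713 cm/s

0.00713


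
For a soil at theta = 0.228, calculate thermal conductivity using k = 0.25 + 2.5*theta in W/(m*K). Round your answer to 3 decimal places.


Step 1: k = 0.25 + 2.5 * theta
Step 2: k = 0.25 + 2.5 * 0.228
Step 3: k = 0.25 + 0.57
Step 4: k = 0.82 W/(m*K)

0.82


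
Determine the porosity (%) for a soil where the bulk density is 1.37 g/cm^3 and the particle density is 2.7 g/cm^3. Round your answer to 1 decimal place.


Step 1: Formula: n = 100 * (1 - BD / PD)
Step 2: n = 100 * (1 - 1.37 / 2.7)
Step 3: n = 100 * (1 - 0.50741)
Step 4: n = 49.3%

49.3


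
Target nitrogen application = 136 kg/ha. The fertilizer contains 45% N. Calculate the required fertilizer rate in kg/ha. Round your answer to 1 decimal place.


Step 1: Fertilizer rate = target N / (N content / 100)
Step 2: Rate = 136 / (45 / 100)
Step 3: Rate = 136 / 0.45
Step 4: Rate = 302.2 kg/ha

302.2


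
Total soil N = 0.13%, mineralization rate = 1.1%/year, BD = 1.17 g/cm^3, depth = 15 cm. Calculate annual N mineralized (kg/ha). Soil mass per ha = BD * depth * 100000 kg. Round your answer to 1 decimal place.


Step 1: Soil mass per ha = BD * depth * 100000 = 1.17 * 15 * 100000 = 1755000 kg
Step 2: Total N pool = soil mass * N%/100 = 1755000 * 0.13/100 = 2281.5 kg/ha
Step 3: N mineralized = N pool * rate%/100 = 2281.5 * 1.1/100 = 25.1 kg/ha/yr

25.1


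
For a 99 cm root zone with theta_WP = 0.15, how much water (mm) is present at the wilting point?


Step 1: Water (mm) = theta_WP * depth * 10
Step 2: Water = 0.15 * 99 * 10
Step 3: Water = 148.5 mm

148.5


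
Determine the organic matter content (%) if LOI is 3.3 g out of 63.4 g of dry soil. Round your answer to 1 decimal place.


Step 1: OM% = 100 * LOI / sample mass
Step 2: OM = 100 * 3.3 / 63.4
Step 3: OM = 5.2%

5.2


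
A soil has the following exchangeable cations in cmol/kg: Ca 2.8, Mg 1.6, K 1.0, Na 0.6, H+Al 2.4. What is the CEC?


Step 1: CEC = Ca + Mg + K + Na + (H+Al)
Step 2: CEC = 2.8 + 1.6 + 1.0 + 0.6 + 2.4
Step 3: CEC = 8.4 cmol/kg

8.4


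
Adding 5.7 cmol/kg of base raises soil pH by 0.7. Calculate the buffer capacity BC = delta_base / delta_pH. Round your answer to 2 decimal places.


Step 1: BC = change in base / change in pH
Step 2: BC = 5.7 / 0.7
Step 3: BC = 8.14 cmol/(kg*pH unit)

8.14


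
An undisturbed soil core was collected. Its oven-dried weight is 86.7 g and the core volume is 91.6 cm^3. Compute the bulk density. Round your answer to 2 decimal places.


Step 1: Identify the formula: BD = dry mass / volume
Step 2: Substitute values: BD = 86.7 / 91.6
Step 3: BD = 0.95 g/cm^3

0.95


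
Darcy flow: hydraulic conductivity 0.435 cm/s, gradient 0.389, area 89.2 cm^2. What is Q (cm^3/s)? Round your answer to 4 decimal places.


Step 1: Apply Darcy's law: Q = K * i * A
Step 2: Q = 0.435 * 0.389 * 89.2
Step 3: Q = 15.094 cm^3/s

15.094


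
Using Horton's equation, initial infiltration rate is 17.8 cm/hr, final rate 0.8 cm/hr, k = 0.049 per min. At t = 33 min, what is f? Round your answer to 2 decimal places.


Step 1: f = fc + (f0 - fc) * exp(-k * t)
Step 2: exp(-0.049 * 33) = 0.198493
Step 3: f = 0.8 + (17.8 - 0.8) * 0.198493
Step 4: f = 0.8 + 17.0 * 0.198493
Step 5: f = 4.17 cm/hr

4.17


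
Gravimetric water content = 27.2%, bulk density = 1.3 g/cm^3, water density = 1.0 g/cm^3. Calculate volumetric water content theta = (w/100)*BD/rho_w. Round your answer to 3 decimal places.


Step 1: theta = (w / 100) * BD / rho_w
Step 2: theta = (27.2 / 100) * 1.3 / 1.0
Step 3: theta = 0.272 * 1.3
Step 4: theta = 0.354

0.354


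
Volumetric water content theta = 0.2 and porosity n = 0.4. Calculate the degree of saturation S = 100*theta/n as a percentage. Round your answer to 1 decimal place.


Step 1: S = 100 * theta_v / n
Step 2: S = 100 * 0.2 / 0.4
Step 3: S = 50.0%

50.0


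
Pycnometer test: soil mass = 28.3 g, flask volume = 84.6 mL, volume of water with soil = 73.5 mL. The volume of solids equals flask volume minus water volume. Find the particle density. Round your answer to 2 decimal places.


Step 1: Volume of solids = flask volume - water volume with soil
Step 2: V_solids = 84.6 - 73.5 = 11.1 mL
Step 3: Particle density = mass / V_solids = 28.3 / 11.1 = 2.55 g/cm^3

2.55


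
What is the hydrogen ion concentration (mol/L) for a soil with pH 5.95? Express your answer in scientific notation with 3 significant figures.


Step 1: [H+] = 10^(-pH)
Step 2: [H+] = 10^(-5.95)
Step 3: [H+] = 1.12e-06 mol/L

1.12e-06
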